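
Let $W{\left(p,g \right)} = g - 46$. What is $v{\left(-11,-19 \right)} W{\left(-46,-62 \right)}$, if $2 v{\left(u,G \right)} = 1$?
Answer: $-54$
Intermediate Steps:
$W{\left(p,g \right)} = -46 + g$
$v{\left(u,G \right)} = \frac{1}{2}$ ($v{\left(u,G \right)} = \frac{1}{2} \cdot 1 = \frac{1}{2}$)
$v{\left(-11,-19 \right)} W{\left(-46,-62 \right)} = \frac{-46 - 62}{2} = \frac{1}{2} \left(-108\right) = -54$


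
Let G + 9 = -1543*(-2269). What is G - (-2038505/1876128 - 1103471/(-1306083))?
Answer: 2859639732083311273/816792962208 ≈ 3.5011e+6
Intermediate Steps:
G = 3501058 (G = -9 - 1543*(-2269) = -9 + 3501067 = 3501058)
G - (-2038505/1876128 - 1103471/(-1306083)) = 3501058 - (-2038505/1876128 - 1103471/(-1306083)) = 3501058 - (-2038505*1/1876128 - 1103471*(-1/1306083)) = 3501058 - (-2038505/1876128 + 1103471/1306083) = 3501058 - 1*(-197401295209/816792962208) = 3501058 + 197401295209/816792962208 = 2859639732083311273/816792962208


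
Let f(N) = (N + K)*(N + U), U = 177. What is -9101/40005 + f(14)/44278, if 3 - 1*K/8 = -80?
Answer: 2388796706/885670695 ≈ 2.6972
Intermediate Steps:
K = 664 (K = 24 - 8*(-80) = 24 + 640 = 664)
f(N) = (177 + N)*(664 + N) (f(N) = (N + 664)*(N + 177) = (664 + N)*(177 + N) = (177 + N)*(664 + N))
-9101/40005 + f(14)/44278 = -9101/40005 + (117528 + 14² + 841*14)/44278 = -9101*1/40005 + (117528 + 196 + 11774)*(1/44278) = -9101/40005 + 129498*(1/44278) = -9101/40005 + 64749/22139 = 2388796706/885670695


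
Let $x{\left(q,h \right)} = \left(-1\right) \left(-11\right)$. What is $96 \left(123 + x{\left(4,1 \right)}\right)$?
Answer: $12864$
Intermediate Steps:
$x{\left(q,h \right)} = 11$
$96 \left(123 + x{\left(4,1 \right)}\right) = 96 \left(123 + 11\right) = 96 \cdot 134 = 12864$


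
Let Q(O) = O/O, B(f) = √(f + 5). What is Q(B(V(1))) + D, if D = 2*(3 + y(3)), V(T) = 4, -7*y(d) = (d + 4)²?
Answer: -7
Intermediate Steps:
y(d) = -(4 + d)²/7 (y(d) = -(d + 4)²/7 = -(4 + d)²/7)
B(f) = √(5 + f)
Q(O) = 1
D = -8 (D = 2*(3 - (4 + 3)²/7) = 2*(3 - ⅐*7²) = 2*(3 - ⅐*49) = 2*(3 - 7) = 2*(-4) = -8)
Q(B(V(1))) + D = 1 - 8 = -7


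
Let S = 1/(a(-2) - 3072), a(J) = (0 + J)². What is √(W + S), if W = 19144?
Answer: √45048817697/1534 ≈ 138.36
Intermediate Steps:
a(J) = J²
S = -1/3068 (S = 1/((-2)² - 3072) = 1/(4 - 3072) = 1/(-3068) = -1/3068 ≈ -0.00032595)
√(W + S) = √(19144 - 1/3068) = √(58733791/3068) = √45048817697/1534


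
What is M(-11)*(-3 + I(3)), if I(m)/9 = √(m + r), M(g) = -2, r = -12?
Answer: 6 - 54*I ≈ 6.0 - 54.0*I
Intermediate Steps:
I(m) = 9*√(-12 + m) (I(m) = 9*√(m - 12) = 9*√(-12 + m))
M(-11)*(-3 + I(3)) = -2*(-3 + 9*√(-12 + 3)) = -2*(-3 + 9*√(-9)) = -2*(-3 + 9*(3*I)) = -2*(-3 + 27*I) = 6 - 54*I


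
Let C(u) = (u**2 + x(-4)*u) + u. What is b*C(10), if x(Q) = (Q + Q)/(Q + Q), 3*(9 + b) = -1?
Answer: -1120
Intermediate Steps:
b = -28/3 (b = -9 + (1/3)*(-1) = -9 - 1/3 = -28/3 ≈ -9.3333)
x(Q) = 1 (x(Q) = (2*Q)/((2*Q)) = (2*Q)*(1/(2*Q)) = 1)
C(u) = u**2 + 2*u (C(u) = (u**2 + 1*u) + u = (u**2 + u) + u = (u + u**2) + u = u**2 + 2*u)
b*C(10) = -280*(2 + 10)/3 = -280*12/3 = -28/3*120 = -1120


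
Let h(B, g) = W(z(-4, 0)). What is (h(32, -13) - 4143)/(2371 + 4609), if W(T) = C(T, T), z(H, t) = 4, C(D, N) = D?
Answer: -4139/6980 ≈ -0.59298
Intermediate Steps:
W(T) = T
h(B, g) = 4
(h(32, -13) - 4143)/(2371 + 4609) = (4 - 4143)/(2371 + 4609) = -4139/6980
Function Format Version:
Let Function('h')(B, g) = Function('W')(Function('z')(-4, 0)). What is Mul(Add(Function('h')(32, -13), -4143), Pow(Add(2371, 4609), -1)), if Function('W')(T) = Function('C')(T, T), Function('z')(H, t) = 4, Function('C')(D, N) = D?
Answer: Rational(-4139, 6980) ≈ -0.59298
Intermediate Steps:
Function('W')(T) = T
Function('h')(B, g) = 4
Mul(Add(Function('h')(32, -13), -4143), Pow(Add(2371, 4609), -1)) = Mul(Add(4, -4143), Pow(Add(2371, 4609), -1)) = Mul(-4139, Pow(6980, -1)) = Mul(-4139, Rational(1, 6980)) = Rational(-4139, 6980)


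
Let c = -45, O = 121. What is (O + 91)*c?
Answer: -9540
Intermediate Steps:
(O + 91)*c = (121 + 91)*(-45) = 212*(-45) = -9540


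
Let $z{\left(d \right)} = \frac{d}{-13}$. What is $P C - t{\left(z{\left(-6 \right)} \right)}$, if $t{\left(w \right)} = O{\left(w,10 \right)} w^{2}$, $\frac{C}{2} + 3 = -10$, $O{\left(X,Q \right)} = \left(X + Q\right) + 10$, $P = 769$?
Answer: $- \frac{43936394}{2197} \approx -19998.0$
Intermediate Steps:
$z{\left(d \right)} = - \frac{d}{13}$ ($z{\left(d \right)} = d \left(- \frac{1}{13}\right) = - \frac{d}{13}$)
$O{\left(X,Q \right)} = 10 + Q + X$ ($O{\left(X,Q \right)} = \left(Q + X\right) + 10 = 10 + Q + X$)
$C = -26$ ($C = -6 + 2 \left(-10\right) = -6 - 20 = -26$)
$t{\left(w \right)} = w^{2} \left(20 + w\right)$ ($t{\left(w \right)} = \left(10 + 10 + w\right) w^{2} = \left(20 + w\right) w^{2} = w^{2} \left(20 + w\right)$)
$P C - t{\left(z{\left(-6 \right)} \right)} = 769 \left(-26\right) - \left(\left(- \frac{1}{13}\right) \left(-6\right)\right)^{2} \left(20 - - \frac{6}{13}\right) = -19994 - \left(\frac{6}{13}\right)^{2} \left(20 + \frac{6}{13}\right) = -19994 - \frac{36}{169} \cdot \frac{266}{13} = -19994 - \frac{9576}{2197} = - \frac{43936394}{2197}$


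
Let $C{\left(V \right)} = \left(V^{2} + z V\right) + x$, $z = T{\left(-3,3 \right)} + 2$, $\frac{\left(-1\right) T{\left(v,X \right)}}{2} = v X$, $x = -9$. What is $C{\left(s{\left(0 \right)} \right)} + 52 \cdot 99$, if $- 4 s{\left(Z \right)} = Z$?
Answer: $5139$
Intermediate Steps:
$T{\left(v,X \right)} = - 2 X v$ ($T{\left(v,X \right)} = - 2 v X = - 2 X v$)
$z = 20$ ($z = \left(-2\right) 3 \left(-3\right) + 2 = 18 + 2 = 20$)
$s{\left(Z \right)} = - \frac{Z}{4}$
$C{\left(V \right)} = -9 + V^{2} + 20 V$ ($C{\left(V \right)} = \left(V^{2} + 20 V\right) - 9 = -9 + V^{2} + 20 V$)
$C{\left(s{\left(0 \right)} \right)} + 52 \cdot 99 = \left(-9 + \left(\left(- \frac{1}{4}\right) 0\right)^{2} + 20 \left(\left(- \frac{1}{4}\right) 0\right)\right) + 52 \cdot 99 = \left(-9 + 0^{2} + 20 \cdot 0\right) + 5148 = \left(-9 + 0 + 0\right) + 5148 = -9 + 5148 = 5139$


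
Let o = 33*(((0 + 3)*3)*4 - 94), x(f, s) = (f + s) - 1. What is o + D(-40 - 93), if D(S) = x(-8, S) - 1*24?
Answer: -2080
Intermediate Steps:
x(f, s) = -1 + f + s
o = -1914 (o = 33*((3*3)*4 - 94) = 33*(9*4 - 94) = 33*(36 - 94) = 33*(-58) = -1914)
D(S) = -33 + S (D(S) = (-1 - 8 + S) - 1*24 = (-9 + S) - 24 = -33 + S)
o + D(-40 - 93) = -1914 + (-33 + (-40 - 93)) = -1914 + (-33 - 133) = -1914 - 166 = -2080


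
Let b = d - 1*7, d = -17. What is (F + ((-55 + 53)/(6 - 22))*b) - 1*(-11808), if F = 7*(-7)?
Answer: 11756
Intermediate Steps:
F = -49
b = -24 (b = -17 - 1*7 = -17 - 7 = -24)
(F + ((-55 + 53)/(6 - 22))*b) - 1*(-11808) = (-49 + ((-55 + 53)/(6 - 22))*(-24)) - 1*(-11808) = (-49 - 2/(-16)*(-24)) + 11808 = (-49 - 2*(-1/16)*(-24)) + 11808 = (-49 + (⅛)*(-24)) + 11808 = (-49 - 3) + 11808 = -52 + 11808 = 11756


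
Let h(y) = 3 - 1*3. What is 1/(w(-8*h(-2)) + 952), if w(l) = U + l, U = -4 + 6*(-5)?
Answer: 1/918 ≈ 0.0010893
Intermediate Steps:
h(y) = 0 (h(y) = 3 - 3 = 0)
U = -34 (U = -4 - 30 = -34)
w(l) = -34 + l
1/(w(-8*h(-2)) + 952) = 1/((-34 - 8*0) + 952) = 1/((-34 + 0) + 952) = 1/(-34 + 952) = 1/918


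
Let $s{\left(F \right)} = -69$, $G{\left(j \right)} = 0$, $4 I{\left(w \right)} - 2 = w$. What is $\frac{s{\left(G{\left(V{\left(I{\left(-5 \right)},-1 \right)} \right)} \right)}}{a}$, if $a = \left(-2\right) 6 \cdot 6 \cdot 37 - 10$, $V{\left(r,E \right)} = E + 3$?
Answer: $\frac{69}{2674} \approx 0.025804$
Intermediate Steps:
$I{\left(w \right)} = \frac{1}{2} + \frac{w}{4}$
$V{\left(r,E \right)} = 3 + E$
$a = -2674$ ($a = \left(-12\right) 6 \cdot 37 - 10 = \left(-72\right) 37 - 10 = -2664 - 10 = -2674$)
$\frac{s{\left(G{\left(V{\left(I{\left(-5 \right)},-1 \right)} \right)} \right)}}{a} = - \frac{69}{-2674} = \left(-69\right) \left(- \frac{1}{2674}\right) = \frac{69}{2674}$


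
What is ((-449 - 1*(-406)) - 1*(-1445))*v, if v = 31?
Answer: 43462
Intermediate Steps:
((-449 - 1*(-406)) - 1*(-1445))*v = ((-449 - 1*(-406)) - 1*(-1445))*31 = ((-449 + 406) + 1445)*31 = (-43 + 1445)*31 = 1402*31 = 43462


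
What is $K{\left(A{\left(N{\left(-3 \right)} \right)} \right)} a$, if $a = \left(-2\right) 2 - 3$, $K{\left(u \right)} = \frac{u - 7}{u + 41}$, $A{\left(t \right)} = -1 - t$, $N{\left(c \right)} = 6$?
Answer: $\frac{49}{17} \approx 2.8824$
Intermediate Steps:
$K{\left(u \right)} = \frac{-7 + u}{41 + u}$
$a = -7$ ($a = -4 - 3 = -7$)
$K{\left(A{\left(N{\left(-3 \right)} \right)} \right)} a = \frac{-7 - 7}{41 - 7} \left(-7\right) = \frac{1}{34} \left(-14\right) \left(-7\right) = \left(- \frac{7}{17}\right) \left(-7\right) = \frac{49}{17}$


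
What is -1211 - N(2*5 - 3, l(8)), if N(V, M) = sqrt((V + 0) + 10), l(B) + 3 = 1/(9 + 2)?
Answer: -1211 - sqrt(17) ≈ -1215.1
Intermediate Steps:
l(B) = -32/11 (l(B) = -3 + 1/(9 + 2) = -3 + 1/11 = -32/11)
N(V, M) = sqrt(10 + V) (N(V, M) = sqrt(V + 10) = sqrt(10 + V))
-1211 - N(2*5 - 3, l(8)) = -1211 - sqrt(10 + (2*5 - 3)) = -1211 - sqrt(10 + (10 - 3)) = -1211 - sqrt(10 + 7) = -1211 - sqrt(17)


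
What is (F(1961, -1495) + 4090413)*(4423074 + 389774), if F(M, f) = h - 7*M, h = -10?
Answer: 19620421933248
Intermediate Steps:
F(M, f) = -10 - 7*M
(F(1961, -1495) + 4090413)*(4423074 + 389774) = ((-10 - 7*1961) + 4090413)*(4423074 + 389774) = ((-10 - 13727) + 4090413)*4812848 = (-13737 + 4090413)*4812848 = 4076676*4812848 = 19620421933248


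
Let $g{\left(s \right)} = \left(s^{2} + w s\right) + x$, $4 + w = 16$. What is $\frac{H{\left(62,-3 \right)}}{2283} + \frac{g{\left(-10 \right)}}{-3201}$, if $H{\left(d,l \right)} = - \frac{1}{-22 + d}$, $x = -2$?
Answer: $\frac{20261}{2952680} \approx 0.0068619$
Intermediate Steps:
$w = 12$ ($w = -4 + 16 = 12$)
$g{\left(s \right)} = -2 + s^{2} + 12 s$ ($g{\left(s \right)} = \left(s^{2} + 12 s\right) - 2 = -2 + s^{2} + 12 s$)
$\frac{H{\left(62,-3 \right)}}{2283} + \frac{g{\left(-10 \right)}}{-3201} = \frac{\left(-1\right) \frac{1}{-22 + 62}}{2283} + \frac{-2 + \left(-10\right)^{2} + 12 \left(-10\right)}{-3201} = - \frac{1}{40} \cdot \frac{1}{2283} + \left(-2 + 100 - 120\right) \left(- \frac{1}{3201}\right) = \left(-1\right) \frac{1}{40} \cdot \frac{1}{2283} - - \frac{2}{291} = \left(- \frac{1}{40}\right) \frac{1}{2283} + \frac{2}{291} = - \frac{1}{91320} + \frac{2}{291} = \frac{20261}{2952680}$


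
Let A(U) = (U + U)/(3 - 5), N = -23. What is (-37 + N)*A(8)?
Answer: 480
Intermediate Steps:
A(U) = -U (A(U) = (2*U)/(-2) = (2*U)*(-½) = -U)
(-37 + N)*A(8) = (-37 - 23)*(-1*8) = -60*(-8) = 480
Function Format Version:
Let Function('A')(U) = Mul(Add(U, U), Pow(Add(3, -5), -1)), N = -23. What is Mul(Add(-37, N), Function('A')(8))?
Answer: 480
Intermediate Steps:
Function('A')(U) = Mul(-1, U) (Function('A')(U) = Mul(Mul(2, U), Pow(-2, -1)) = Mul(Mul(2, U), Rational(-1, 2)) = Mul(-1, U))
Mul(Add(-37, N), Function('A')(8)) = Mul(Add(-37, -23), Mul(-1, 8)) = Mul(-60, -8) = 480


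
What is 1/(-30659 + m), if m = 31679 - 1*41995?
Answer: -1/40975 ≈ -2.4405e-5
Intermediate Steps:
m = -10316 (m = 31679 - 41995 = -10316)
1/(-30659 + m) = 1/(-30659 - 10316) = 1/(-40975) = -1/40975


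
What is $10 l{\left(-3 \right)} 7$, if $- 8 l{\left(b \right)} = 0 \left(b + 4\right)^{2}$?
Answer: $0$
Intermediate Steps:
$l{\left(b \right)} = 0$ ($l{\left(b \right)} = - \frac{0 \left(b + 4\right)^{2}}{8} = - \frac{0 \left(4 + b\right)^{2}}{8} = \left(- \frac{1}{8}\right) 0 = 0$)
$10 l{\left(-3 \right)} 7 = 10 \cdot 0 \cdot 7 = 0 \cdot 7 = 0$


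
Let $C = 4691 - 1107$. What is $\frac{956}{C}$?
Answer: $\frac{239}{896} \approx 0.26674$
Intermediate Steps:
$C = 3584$
$\frac{956}{C} = \frac{956}{3584} = 956 \cdot \frac{1}{3584} = \frac{239}{896}$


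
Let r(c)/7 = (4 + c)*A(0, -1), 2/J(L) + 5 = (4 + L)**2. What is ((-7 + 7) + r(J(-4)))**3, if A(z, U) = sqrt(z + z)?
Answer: 0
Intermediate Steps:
A(z, U) = sqrt(2)*sqrt(z) (A(z, U) = sqrt(2*z) = sqrt(2)*sqrt(z))
J(L) = 2/(-5 + (4 + L)**2)
r(c) = 0 (r(c) = 7*((4 + c)*(sqrt(2)*sqrt(0))) = 7*((4 + c)*(sqrt(2)*0)) = 7*((4 + c)*0) = 7*0 = 0)
((-7 + 7) + r(J(-4)))**3 = ((-7 + 7) + 0)**3 = (0 + 0)**3 = 0**3 = 0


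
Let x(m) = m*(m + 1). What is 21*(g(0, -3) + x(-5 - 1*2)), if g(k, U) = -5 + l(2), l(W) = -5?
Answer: 672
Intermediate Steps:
x(m) = m*(1 + m)
g(k, U) = -10 (g(k, U) = -5 - 5 = -10)
21*(g(0, -3) + x(-5 - 1*2)) = 21*(-10 + (-5 - 1*2)*(1 + (-5 - 1*2))) = 21*(-10 + (-5 - 2)*(1 + (-5 - 2))) = 21*(-10 - 7*(1 - 7)) = 21*(-10 - 7*(-6)) = 21*(-10 + 42) = 21*32 = 672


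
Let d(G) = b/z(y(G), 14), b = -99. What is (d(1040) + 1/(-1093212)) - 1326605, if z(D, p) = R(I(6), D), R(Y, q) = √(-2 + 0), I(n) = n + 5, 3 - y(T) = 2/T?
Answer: -1450260505261/1093212 + 99*I*√2/2 ≈ -1.3266e+6 + 70.004*I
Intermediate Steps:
y(T) = 3 - 2/T
I(n) = 5 + n
R(Y, q) = I*√2 (R(Y, q) = √(-2) = I*√2)
z(D, p) = I*√2
d(G) = 99*I*√2/2 (d(G) = -99*(-I*√2/2) = -(-99)*I*√2/2 = 99*I*√2/2)
(d(1040) + 1/(-1093212)) - 1326605 = (99*I*√2/2 + 1/(-1093212)) - 1326605 = (99*I*√2/2 - 1/1093212) - 1326605 = (-1/1093212 + 99*I*√2/2) - 1326605 = -1450260505261/1093212 + 99*I*√2/2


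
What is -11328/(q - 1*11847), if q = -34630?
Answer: 11328/46477 ≈ 0.24373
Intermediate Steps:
-11328/(q - 1*11847) = -11328/(-34630 - 1*11847) = -11328/(-34630 - 11847) = -11328/(-46477) = -11328*(-1/46477) = 11328/46477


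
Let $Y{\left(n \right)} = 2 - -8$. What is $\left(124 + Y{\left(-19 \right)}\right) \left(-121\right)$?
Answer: $-16214$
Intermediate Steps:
$Y{\left(n \right)} = 10$ ($Y{\left(n \right)} = 2 + 8 = 10$)
$\left(124 + Y{\left(-19 \right)}\right) \left(-121\right) = \left(124 + 10\right) \left(-121\right) = 134 \left(-121\right) = -16214$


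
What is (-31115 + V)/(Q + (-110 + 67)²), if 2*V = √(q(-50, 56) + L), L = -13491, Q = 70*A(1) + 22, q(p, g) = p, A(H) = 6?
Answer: -31115/2291 + I*√13541/4582 ≈ -13.581 + 0.025396*I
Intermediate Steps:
Q = 442 (Q = 70*6 + 22 = 420 + 22 = 442)
V = I*√13541/2 (V = √(-50 - 13491)/2 = √(-13541)/2 = (I*√13541)/2 = I*√13541/2 ≈ 58.183*I)
(-31115 + V)/(Q + (-110 + 67)²) = (-31115 + I*√13541/2)/(442 + (-110 + 67)²) = (-31115 + I*√13541/2)/(442 + (-43)²) = (-31115 + I*√13541/2)/(442 + 1849) = (-31115 + I*√13541/2)/2291 = (-31115 + I*√13541/2)*(1/2291) = -31115/2291 + I*√13541/4582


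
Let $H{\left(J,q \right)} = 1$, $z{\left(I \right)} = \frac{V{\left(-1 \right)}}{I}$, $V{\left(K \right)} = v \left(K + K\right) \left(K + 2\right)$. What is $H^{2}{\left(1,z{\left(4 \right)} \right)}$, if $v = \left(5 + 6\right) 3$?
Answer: $1$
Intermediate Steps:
$v = 33$ ($v = 11 \cdot 3 = 33$)
$V{\left(K \right)} = 66 K \left(2 + K\right)$ ($V{\left(K \right)} = 33 \left(K + K\right) \left(K + 2\right) = 33 \cdot 2 K \left(2 + K\right) = 66 K \left(2 + K\right)$)
$z{\left(I \right)} = - \frac{66}{I}$ ($z{\left(I \right)} = \frac{66 \left(-1\right) \left(2 - 1\right)}{I} = \frac{66 \left(-1\right) 1}{I} = - \frac{66}{I}$)
$H^{2}{\left(1,z{\left(4 \right)} \right)} = 1^{2} = 1$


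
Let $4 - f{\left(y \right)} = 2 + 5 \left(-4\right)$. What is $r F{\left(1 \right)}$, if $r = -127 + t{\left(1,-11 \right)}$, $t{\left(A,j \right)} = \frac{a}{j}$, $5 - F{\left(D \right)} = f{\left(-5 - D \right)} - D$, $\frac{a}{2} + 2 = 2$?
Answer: $2032$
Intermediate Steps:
$a = 0$ ($a = -4 + 2 \cdot 2 = -4 + 4 = 0$)
$f{\left(y \right)} = 22$ ($f{\left(y \right)} = 4 - \left(2 + 5 \left(-4\right)\right) = 4 - \left(2 - 20\right) = 4 - -18 = 4 + 18 = 22$)
$F{\left(D \right)} = -17 + D$ ($F{\left(D \right)} = 5 - \left(22 - D\right) = 5 + \left(-22 + D\right) = -17 + D$)
$t{\left(A,j \right)} = 0$ ($t{\left(A,j \right)} = \frac{0}{j} = 0$)
$r = -127$ ($r = -127 + 0 = -127$)
$r F{\left(1 \right)} = - 127 \left(-17 + 1\right) = \left(-127\right) \left(-16\right) = 2032$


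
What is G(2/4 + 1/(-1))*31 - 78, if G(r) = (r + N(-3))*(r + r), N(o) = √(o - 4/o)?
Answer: -125/2 - 31*I*√15/3 ≈ -62.5 - 40.021*I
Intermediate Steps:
G(r) = 2*r*(r + I*√15/3) (G(r) = (r + √(-3 - 4/(-3)))*(r + r) = (r + √(-3 - 4*(-⅓)))*(2*r) = (r + √(-3 + 4/3))*(2*r) = (r + √(-5/3))*(2*r) = (r + I*√15/3)*(2*r) = 2*r*(r + I*√15/3))
G(2/4 + 1/(-1))*31 - 78 = (2*(2/4 + 1/(-1))*(3*(2/4 + 1/(-1)) + I*√15)/3)*31 - 78 = (2*(2*(¼) + 1*(-1))*(3*(2*(¼) + 1*(-1)) + I*√15)/3)*31 - 78 = (2*(½ - 1)*(3*(½ - 1) + I*√15)/3)*31 - 78 = ((⅔)*(-½)*(3*(-½) + I*√15))*31 - 78 = ((⅔)*(-½)*(-3/2 + I*√15))*31 - 78 = (½ - I*√15/3)*31 - 78 = (31/2 - 31*I*√15/3) - 78 = -125/2 - 31*I*√15/3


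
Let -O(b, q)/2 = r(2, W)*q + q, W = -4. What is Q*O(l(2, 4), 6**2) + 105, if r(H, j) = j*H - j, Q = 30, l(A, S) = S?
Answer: 6585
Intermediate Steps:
r(H, j) = -j + H*j (r(H, j) = H*j - j = -j + H*j)
O(b, q) = 6*q (O(b, q) = -2*((-4*(-1 + 2))*q + q) = -2*((-4*1)*q + q) = -2*(-4*q + q) = -(-6)*q = 6*q)
Q*O(l(2, 4), 6**2) + 105 = 30*(6*6**2) + 105 = 30*(6*36) + 105 = 30*216 + 105 = 6480 + 105 = 6585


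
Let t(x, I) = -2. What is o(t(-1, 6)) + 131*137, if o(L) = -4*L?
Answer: 17955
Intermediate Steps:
o(t(-1, 6)) + 131*137 = -4*(-2) + 131*137 = 8 + 17947 = 17955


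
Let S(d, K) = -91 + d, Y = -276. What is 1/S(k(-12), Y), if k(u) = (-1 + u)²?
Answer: 1/78 ≈ 0.012821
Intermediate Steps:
1/S(k(-12), Y) = 1/(-91 + (-1 - 12)²) = 1/(-91 + (-13)²) = 1/(-91 + 169) = 1/78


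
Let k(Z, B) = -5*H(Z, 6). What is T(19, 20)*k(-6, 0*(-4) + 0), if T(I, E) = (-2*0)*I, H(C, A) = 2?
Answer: 0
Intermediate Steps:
T(I, E) = 0 (T(I, E) = 0*I = 0)
k(Z, B) = -10 (k(Z, B) = -5*2 = -10)
T(19, 20)*k(-6, 0*(-4) + 0) = 0*(-10) = 0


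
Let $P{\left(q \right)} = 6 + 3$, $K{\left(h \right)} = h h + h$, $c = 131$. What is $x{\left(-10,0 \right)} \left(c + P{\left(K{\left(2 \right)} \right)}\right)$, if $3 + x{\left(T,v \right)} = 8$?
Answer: $700$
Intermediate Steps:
$x{\left(T,v \right)} = 5$ ($x{\left(T,v \right)} = -3 + 8 = 5$)
$K{\left(h \right)} = h + h^{2}$ ($K{\left(h \right)} = h^{2} + h = h + h^{2}$)
$P{\left(q \right)} = 9$
$x{\left(-10,0 \right)} \left(c + P{\left(K{\left(2 \right)} \right)}\right) = 5 \left(131 + 9\right) = 5 \cdot 140 = 700$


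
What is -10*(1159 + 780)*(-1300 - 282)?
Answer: 30674980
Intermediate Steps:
-10*(1159 + 780)*(-1300 - 282) = -19390*(-1582) = -10*(-3067498) = 30674980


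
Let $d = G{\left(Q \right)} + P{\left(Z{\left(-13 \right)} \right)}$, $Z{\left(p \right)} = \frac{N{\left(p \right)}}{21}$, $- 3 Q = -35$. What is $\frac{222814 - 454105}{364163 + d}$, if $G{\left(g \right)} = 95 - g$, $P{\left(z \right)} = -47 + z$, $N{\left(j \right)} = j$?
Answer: $- \frac{539679}{849797} \approx -0.63507$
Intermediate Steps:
$Q = \frac{35}{3}$ ($Q = \left(- \frac{1}{3}\right) \left(-35\right) = \frac{35}{3} \approx 11.667$)
$Z{\left(p \right)} = \frac{p}{21}$
$d = \frac{250}{7}$ ($d = \left(95 - \frac{35}{3}\right) + \left(-47 + \frac{1}{21} \left(-13\right)\right) = \left(95 - \frac{35}{3}\right) - \frac{1000}{21} = \frac{250}{3} - \frac{1000}{21} = \frac{250}{7} \approx 35.714$)
$\frac{222814 - 454105}{364163 + d} = \frac{222814 - 454105}{364163 + \frac{250}{7}} = - \frac{231291}{\frac{2549391}{7}} = \left(-231291\right) \frac{7}{2549391} = - \frac{539679}{849797}$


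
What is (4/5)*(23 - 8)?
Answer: 12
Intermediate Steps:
(4/5)*(23 - 8) = (4*(⅕))*15 = (⅘)*15 = 12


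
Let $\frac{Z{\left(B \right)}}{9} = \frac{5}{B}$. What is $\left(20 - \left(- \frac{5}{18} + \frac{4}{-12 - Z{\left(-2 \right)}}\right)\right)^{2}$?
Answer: $\frac{6285049}{15876} \approx 395.88$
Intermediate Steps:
$Z{\left(B \right)} = \frac{45}{B}$ ($Z{\left(B \right)} = 9 \frac{5}{B} = \frac{45}{B}$)
$\left(20 - \left(- \frac{5}{18} + \frac{4}{-12 - Z{\left(-2 \right)}}\right)\right)^{2} = \left(20 - \left(- \frac{5}{18} + \frac{4}{-12 - \frac{45}{-2}}\right)\right)^{2} = \left(20 - \left(- \frac{5}{18} + \frac{4}{-12 - 45 \left(- \frac{1}{2}\right)}\right)\right)^{2} = \left(20 + \left(\frac{5}{18} - \frac{4}{-12 - - \frac{45}{2}}\right)\right)^{2} = \left(20 + \left(\frac{5}{18} - \frac{4}{-12 + \frac{45}{2}}\right)\right)^{2} = \left(20 + \left(\frac{5}{18} - \frac{4}{\frac{21}{2}}\right)\right)^{2} = \left(20 + \left(\frac{5}{18} - \frac{8}{21}\right)\right)^{2} = \left(20 - \frac{13}{126}\right)^{2} = \left(\frac{2507}{126}\right)^{2} = \frac{6285049}{15876}$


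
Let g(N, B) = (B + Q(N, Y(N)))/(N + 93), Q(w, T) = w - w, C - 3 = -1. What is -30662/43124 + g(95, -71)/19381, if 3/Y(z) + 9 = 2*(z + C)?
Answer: -27930995885/39281953468 ≈ -0.71104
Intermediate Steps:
C = 2 (C = 3 - 1 = 2)
Y(z) = 3/(-5 + 2*z) (Y(z) = 3/(-9 + 2*(z + 2)) = 3/(-9 + 2*(2 + z)) = 3/(-9 + (4 + 2*z)) = 3/(-5 + 2*z))
Q(w, T) = 0
g(N, B) = B/(93 + N) (g(N, B) = (B + 0)/(N + 93) = B/(93 + N))
-30662/43124 + g(95, -71)/19381 = -30662/43124 - 71/(93 + 95)/19381 = -30662*1/43124 - 71/188*(1/19381) = -15331/21562 - 71*1/188*(1/19381) = -15331/21562 - 71/188*1/19381 = -15331/21562 - 71/3643628 = -27930995885/39281953468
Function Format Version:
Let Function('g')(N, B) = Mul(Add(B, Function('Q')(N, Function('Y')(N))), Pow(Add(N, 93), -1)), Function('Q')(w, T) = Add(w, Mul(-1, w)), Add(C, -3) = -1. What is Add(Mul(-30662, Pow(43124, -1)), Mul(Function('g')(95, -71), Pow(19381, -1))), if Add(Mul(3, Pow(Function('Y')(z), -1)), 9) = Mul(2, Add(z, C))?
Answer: Rational(-27930995885, 39281953468) ≈ -0.71104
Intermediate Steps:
C = 2 (C = Add(3, -1) = 2)
Function('Y')(z) = Mul(3, Pow(Add(-5, Mul(2, z)), -1)) (Function('Y')(z) = Mul(3, Pow(Add(-9, Mul(2, Add(z, 2))), -1)) = Mul(3, Pow(Add(-9, Mul(2, Add(2, z))), -1)) = Mul(3, Pow(Add(-9, Add(4, Mul(2, z))), -1)) = Mul(3, Pow(Add(-5, Mul(2, z)), -1)))
Function('Q')(w, T) = 0
Function('g')(N, B) = Mul(B, Pow(Add(93, N), -1)) (Function('g')(N, B) = Mul(Add(B, 0), Pow(Add(N, 93), -1)) = Mul(B, Pow(Add(93, N), -1)))
Add(Mul(-30662, Pow(43124, -1)), Mul(Function('g')(95, -71), Pow(19381, -1))) = Add(Mul(-30662, Pow(43124, -1)), Mul(Mul(-71, Pow(Add(93, 95), -1)), Pow(19381, -1))) = Add(Mul(-30662, Rational(1, 43124)), Mul(Mul(-71, Pow(188, -1)), Rational(1, 19381))) = Add(Rational(-15331, 21562), Mul(Mul(-71, Rational(1, 188)), Rational(1, 19381))) = Add(Rational(-15331, 21562), Mul(Rational(-71, 188), Rational(1, 19381))) = Add(Rational(-15331, 21562), Rational(-71, 3643628)) = Rational(-27930995885, 39281953468)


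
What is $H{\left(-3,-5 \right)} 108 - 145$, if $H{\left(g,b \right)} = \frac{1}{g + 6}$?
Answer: $-109$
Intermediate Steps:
$H{\left(g,b \right)} = \frac{1}{6 + g}$
$H{\left(-3,-5 \right)} 108 - 145 = \frac{1}{6 - 3} \cdot 108 - 145 = \frac{1}{3} \cdot 108 - 145 = 36 - 145 = -109$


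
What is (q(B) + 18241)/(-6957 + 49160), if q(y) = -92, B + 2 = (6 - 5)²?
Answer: 18149/42203 ≈ 0.43004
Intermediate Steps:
B = -1 (B = -2 + (6 - 5)² = -2 + 1² = -2 + 1 = -1)
(q(B) + 18241)/(-6957 + 49160) = (-92 + 18241)/(-6957 + 49160) = 18149/42203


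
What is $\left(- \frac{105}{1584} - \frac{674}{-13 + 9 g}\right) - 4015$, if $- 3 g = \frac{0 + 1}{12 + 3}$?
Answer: $- \frac{697665}{176} \approx -3964.0$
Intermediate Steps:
$g = - \frac{1}{45}$ ($g = - \frac{\left(0 + 1\right) \frac{1}{12 + 3}}{3} = - \frac{1 \cdot \frac{1}{15}}{3} = \left(- \frac{1}{3}\right) \frac{1}{15} = - \frac{1}{45} \approx -0.022222$)
$\left(- \frac{105}{1584} - \frac{674}{-13 + 9 g}\right) - 4015 = \left(- \frac{105}{1584} - \frac{674}{-13 + 9 \left(- \frac{1}{45}\right)}\right) - 4015 = \left(\left(-105\right) \frac{1}{1584} - \frac{674}{-13 - \frac{1}{5}}\right) - 4015 = \left(- \frac{35}{528} - \frac{674}{- \frac{66}{5}}\right) - 4015 = \left(- \frac{35}{528} - - \frac{1685}{33}\right) - 4015 = \left(- \frac{35}{528} + \frac{1685}{33}\right) - 4015 = \frac{8975}{176} - 4015 = - \frac{697665}{176}$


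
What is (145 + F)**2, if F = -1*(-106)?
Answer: 63001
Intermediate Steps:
F = 106
(145 + F)**2 = (145 + 106)**2 = 251**2 = 63001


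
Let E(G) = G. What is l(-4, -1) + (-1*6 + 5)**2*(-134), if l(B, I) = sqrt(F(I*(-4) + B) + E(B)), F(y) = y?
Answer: -134 + 2*I ≈ -134.0 + 2.0*I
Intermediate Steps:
l(B, I) = sqrt(-4*I + 2*B) (l(B, I) = sqrt((I*(-4) + B) + B) = sqrt((-4*I + B) + B) = sqrt((B - 4*I) + B) = sqrt(-4*I + 2*B))
l(-4, -1) + (-1*6 + 5)**2*(-134) = sqrt(-4*(-1) + 2*(-4)) + (-1*6 + 5)**2*(-134) = sqrt(4 - 8) + (-6 + 5)**2*(-134) = sqrt(-4) + (-1)**2*(-134) = 2*I + 1*(-134) = 2*I - 134 = -134 + 2*I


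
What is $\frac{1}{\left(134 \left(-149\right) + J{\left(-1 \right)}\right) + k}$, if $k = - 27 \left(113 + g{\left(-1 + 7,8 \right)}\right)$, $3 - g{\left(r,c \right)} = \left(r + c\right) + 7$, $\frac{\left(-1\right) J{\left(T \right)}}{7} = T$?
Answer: $- \frac{1}{22524} \approx -4.4397 \cdot 10^{-5}$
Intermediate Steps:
$J{\left(T \right)} = - 7 T$
$g{\left(r,c \right)} = -4 - c - r$ ($g{\left(r,c \right)} = 3 - \left(\left(r + c\right) + 7\right) = 3 - \left(\left(c + r\right) + 7\right) = 3 - \left(7 + c + r\right) = -4 - c - r$)
$k = -2565$ ($k = - 27 \left(113 - 18\right) = \left(-27\right) 95 = -2565$)
$\frac{1}{\left(134 \left(-149\right) + J{\left(-1 \right)}\right) + k} = \frac{1}{\left(134 \left(-149\right) - -7\right) - 2565} = \frac{1}{\left(-19966 + 7\right) - 2565} = \frac{1}{-19959 - 2565} = \frac{1}{-22524} = - \frac{1}{22524}$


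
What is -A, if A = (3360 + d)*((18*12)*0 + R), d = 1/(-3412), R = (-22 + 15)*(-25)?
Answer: -2006255825/3412 ≈ -5.8800e+5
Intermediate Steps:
R = 175 (R = -7*(-25) = 175)
d = -1/3412 ≈ -0.00029308
A = 2006255825/3412 (A = (3360 - 1/3412)*((18*12)*0 + 175) = 11464319*(216*0 + 175)/3412 = 11464319*(0 + 175)/3412 = (11464319/3412)*175 = 2006255825/3412 ≈ 5.8800e+5)
-A = -1*2006255825/3412 = -2006255825/3412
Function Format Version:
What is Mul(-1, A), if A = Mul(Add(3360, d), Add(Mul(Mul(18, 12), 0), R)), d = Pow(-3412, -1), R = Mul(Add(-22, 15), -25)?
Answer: Rational(-2006255825, 3412) ≈ -5.8800e+5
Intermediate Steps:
R = 175 (R = Mul(-7, -25) = 175)
d = Rational(-1, 3412) ≈ -0.00029308
A = Rational(2006255825, 3412) (A = Mul(Add(3360, Rational(-1, 3412)), Add(Mul(Mul(18, 12), 0), 175)) = Mul(Rational(11464319, 3412), Add(Mul(216, 0), 175)) = Mul(Rational(11464319, 3412), Add(0, 175)) = Mul(Rational(11464319, 3412), 175) = Rational(2006255825, 3412) ≈ 5.8800e+5)
Mul(-1, A) = Mul(-1, Rational(2006255825, 3412)) = Rational(-2006255825, 3412)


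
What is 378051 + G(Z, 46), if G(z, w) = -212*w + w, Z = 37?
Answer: 368345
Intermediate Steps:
G(z, w) = -211*w
378051 + G(Z, 46) = 378051 - 211*46 = 378051 - 9706 = 368345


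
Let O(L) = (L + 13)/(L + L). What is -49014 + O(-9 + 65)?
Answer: -5489499/112 ≈ -49013.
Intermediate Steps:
O(L) = (13 + L)/(2*L) (O(L) = (13 + L)/((2*L)) = (13 + L)*(1/(2*L)) = (13 + L)/(2*L))
-49014 + O(-9 + 65) = -49014 + (13 + (-9 + 65))/(2*(-9 + 65)) = -49014 + (½)*(13 + 56)/56 = -49014 + (½)*(1/56)*69 = -49014 + 69/112 = -5489499/112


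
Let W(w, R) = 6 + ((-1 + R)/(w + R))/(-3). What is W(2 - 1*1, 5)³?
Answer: 140608/729 ≈ 192.88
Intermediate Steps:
W(w, R) = 6 - (-1 + R)/(3*(R + w)) (W(w, R) = 6 + ((-1 + R)/(R + w))*(-⅓) = 6 - (-1 + R)/(3*(R + w)))
W(2 - 1*1, 5)³ = ((1 + 17*5 + 18*(2 - 1*1))/(3*(5 + (2 - 1*1))))³ = ((1 + 85 + 18*(2 - 1))/(3*(5 + (2 - 1))))³ = ((1 + 85 + 18*1)/(3*(5 + 1)))³ = ((⅓)*(1 + 85 + 18)/6)³ = ((⅓)*(⅙)*104)³ = (52/9)³ = 140608/729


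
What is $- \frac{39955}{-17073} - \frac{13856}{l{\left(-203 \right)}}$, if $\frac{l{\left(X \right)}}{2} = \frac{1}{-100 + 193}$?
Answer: $- \frac{11000162237}{17073} \approx -6.443 \cdot 10^{5}$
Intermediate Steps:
$l{\left(X \right)} = \frac{2}{93}$ ($l{\left(X \right)} = \frac{2}{-100 + 193} = \frac{2}{93}$)
$- \frac{39955}{-17073} - \frac{13856}{l{\left(-203 \right)}} = - \frac{39955}{-17073} - \frac{13856}{\frac{2}{93}} = \left(-39955\right) \left(- \frac{1}{17073}\right) - 644304 = \frac{39955}{17073} - 644304 = - \frac{11000162237}{17073}$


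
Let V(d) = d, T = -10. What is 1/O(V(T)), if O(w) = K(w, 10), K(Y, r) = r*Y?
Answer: -1/100 ≈ -0.010000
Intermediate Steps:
K(Y, r) = Y*r
O(w) = 10*w (O(w) = w*10 = 10*w)
1/O(V(T)) = 1/(10*(-10)) = 1/(-100) = -1/100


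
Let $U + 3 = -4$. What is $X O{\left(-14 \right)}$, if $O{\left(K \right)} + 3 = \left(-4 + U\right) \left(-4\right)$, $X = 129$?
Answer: $5289$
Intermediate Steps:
$U = -7$ ($U = -3 - 4 = -7$)
$O{\left(K \right)} = 41$ ($O{\left(K \right)} = -3 + \left(-4 - 7\right) \left(-4\right) = -3 - -44 = -3 + 44 = 41$)
$X O{\left(-14 \right)} = 129 \cdot 41 = 5289$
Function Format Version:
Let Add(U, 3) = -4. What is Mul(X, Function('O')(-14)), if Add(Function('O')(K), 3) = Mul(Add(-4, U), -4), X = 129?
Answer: 5289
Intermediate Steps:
U = -7 (U = Add(-3, -4) = -7)
Function('O')(K) = 41 (Function('O')(K) = Add(-3, Mul(Add(-4, -7), -4)) = Add(-3, Mul(-11, -4)) = Add(-3, 44) = 41)
Mul(X, Function('O')(-14)) = Mul(129, 41) = 5289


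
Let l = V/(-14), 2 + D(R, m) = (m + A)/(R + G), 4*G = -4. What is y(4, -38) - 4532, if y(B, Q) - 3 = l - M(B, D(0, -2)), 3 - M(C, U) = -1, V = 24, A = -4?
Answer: -31743/7 ≈ -4534.7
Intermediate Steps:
G = -1 (G = (1/4)*(-4) = -1)
D(R, m) = -2 + (-4 + m)/(-1 + R) (D(R, m) = -2 + (m - 4)/(R - 1) = -2 + (-4 + m)/(-1 + R))
M(C, U) = 4 (M(C, U) = 3 - 1*(-1) = 3 + 1 = 4)
l = -12/7 (l = 24/(-14) = 24*(-1/14) = -12/7 ≈ -1.7143)
y(B, Q) = -19/7 (y(B, Q) = 3 + (-12/7 - 1*4) = 3 + (-12/7 - 4) = 3 - 40/7 = -19/7)
y(4, -38) - 4532 = -19/7 - 4532 = -31743/7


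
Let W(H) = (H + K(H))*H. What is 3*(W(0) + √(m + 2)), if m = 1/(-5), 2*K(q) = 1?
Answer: 9*√5/5 ≈ 4.0249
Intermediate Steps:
K(q) = ½ (K(q) = (½)*1 = ½)
m = -⅕ (m = 1*(-⅕) = -⅕ ≈ -0.20000)
W(H) = H*(½ + H) (W(H) = (H + ½)*H = (½ + H)*H = H*(½ + H))
3*(W(0) + √(m + 2)) = 3*(0*(½ + 0) + √(-⅕ + 2)) = 3*(0*(½) + √(9/5)) = 3*(0 + 3*√5/5) = 3*(3*√5/5) = 9*√5/5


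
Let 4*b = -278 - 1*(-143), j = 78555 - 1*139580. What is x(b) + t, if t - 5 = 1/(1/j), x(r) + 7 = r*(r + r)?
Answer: -469991/8 ≈ -58749.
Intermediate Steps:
j = -61025 (j = 78555 - 139580 = -61025)
b = -135/4 (b = (-278 - 1*(-143))/4 = (-278 + 143)/4 = (¼)*(-135) = -135/4 ≈ -33.750)
x(r) = -7 + 2*r² (x(r) = -7 + r*(r + r) = -7 + r*(2*r) = -7 + 2*r²)
t = -61020 (t = 5 + 1/(1/(-61025)) = 5 + 1/(-1/61025) = 5 - 61025 = -61020)
x(b) + t = (-7 + 2*(-135/4)²) - 61020 = (-7 + 2*(18225/16)) - 61020 = (-7 + 18225/8) - 61020 = 18169/8 - 61020 = -469991/8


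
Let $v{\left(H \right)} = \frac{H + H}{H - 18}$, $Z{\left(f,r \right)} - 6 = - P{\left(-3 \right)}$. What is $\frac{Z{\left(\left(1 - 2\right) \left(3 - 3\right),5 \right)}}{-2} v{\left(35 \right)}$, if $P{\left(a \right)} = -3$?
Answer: $- \frac{315}{17} \approx -18.529$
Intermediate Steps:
$Z{\left(f,r \right)} = 9$ ($Z{\left(f,r \right)} = 6 - -3 = 6 + 3 = 9$)
$v{\left(H \right)} = \frac{2 H}{-18 + H}$
$\frac{Z{\left(\left(1 - 2\right) \left(3 - 3\right),5 \right)}}{-2} v{\left(35 \right)} = \frac{9}{-2} \cdot 2 \cdot 35 \frac{1}{-18 + 35} = 9 \left(- \frac{1}{2}\right) 2 \cdot 35 \cdot \frac{1}{17} = - \frac{9 \cdot 2 \cdot 35 \cdot \frac{1}{17}}{2} = \left(- \frac{9}{2}\right) \frac{70}{17} = - \frac{315}{17}$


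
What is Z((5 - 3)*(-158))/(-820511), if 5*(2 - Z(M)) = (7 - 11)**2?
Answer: 6/4102555 ≈ 1.4625e-6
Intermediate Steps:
Z(M) = -6/5 (Z(M) = 2 - (7 - 11)**2/5 = 2 - 1/5*(-4)**2 = 2 - 1/5*16 = 2 - 16/5 = -6/5)
Z((5 - 3)*(-158))/(-820511) = -6/5/(-820511) = -6/5*(-1/820511) = 6/4102555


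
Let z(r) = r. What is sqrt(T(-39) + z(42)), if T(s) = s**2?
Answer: sqrt(1563) ≈ 39.535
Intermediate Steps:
sqrt(T(-39) + z(42)) = sqrt((-39)**2 + 42) = sqrt(1521 + 42) = sqrt(1563)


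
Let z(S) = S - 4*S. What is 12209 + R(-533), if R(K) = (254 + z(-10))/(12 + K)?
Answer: 6360605/521 ≈ 12208.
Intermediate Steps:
z(S) = -3*S
R(K) = 284/(12 + K) (R(K) = (254 - 3*(-10))/(12 + K) = (254 + 30)/(12 + K) = 284/(12 + K))
12209 + R(-533) = 12209 + 284/(12 - 533) = 12209 + 284/(-521) = 12209 + 284*(-1/521) = 12209 - 284/521 = 6360605/521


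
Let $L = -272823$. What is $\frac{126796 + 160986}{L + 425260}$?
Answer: $\frac{287782}{152437} \approx 1.8879$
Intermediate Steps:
$\frac{126796 + 160986}{L + 425260} = \frac{126796 + 160986}{-272823 + 425260} = \frac{287782}{152437}$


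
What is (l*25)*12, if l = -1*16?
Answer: -4800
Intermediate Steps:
l = -16
(l*25)*12 = -16*25*12 = -400*12 = -4800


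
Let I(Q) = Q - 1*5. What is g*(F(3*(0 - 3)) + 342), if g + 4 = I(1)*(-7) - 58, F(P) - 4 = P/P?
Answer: -11798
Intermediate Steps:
I(Q) = -5 + Q (I(Q) = Q - 5 = -5 + Q)
F(P) = 5 (F(P) = 4 + P/P = 4 + 1 = 5)
g = -34 (g = -4 + ((-5 + 1)*(-7) - 58) = -4 + (-4*(-7) - 58) = -4 + (28 - 58) = -4 - 30 = -34)
g*(F(3*(0 - 3)) + 342) = -34*(5 + 342) = -34*347 = -11798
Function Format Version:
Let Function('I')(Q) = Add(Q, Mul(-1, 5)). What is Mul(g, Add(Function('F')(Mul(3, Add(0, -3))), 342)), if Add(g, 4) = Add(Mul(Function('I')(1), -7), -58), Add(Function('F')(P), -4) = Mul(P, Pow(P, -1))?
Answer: -11798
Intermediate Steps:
Function('I')(Q) = Add(-5, Q) (Function('I')(Q) = Add(Q, -5) = Add(-5, Q))
Function('F')(P) = 5 (Function('F')(P) = Add(4, Mul(P, Pow(P, -1))) = Add(4, 1) = 5)
g = -34 (g = Add(-4, Add(Mul(Add(-5, 1), -7), -58)) = Add(-4, Add(Mul(-4, -7), -58)) = Add(-4, Add(28, -58)) = Add(-4, -30) = -34)
Mul(g, Add(Function('F')(Mul(3, Add(0, -3))), 342)) = Mul(-34, Add(5, 342)) = Mul(-34, 347) = -11798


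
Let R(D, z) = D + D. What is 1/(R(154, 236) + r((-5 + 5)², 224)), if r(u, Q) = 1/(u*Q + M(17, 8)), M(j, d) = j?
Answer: 17/5237 ≈ 0.0032461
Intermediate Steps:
R(D, z) = 2*D
r(u, Q) = 1/(17 + Q*u) (r(u, Q) = 1/(u*Q + 17) = 1/(Q*u + 17) = 1/(17 + Q*u))
1/(R(154, 236) + r((-5 + 5)², 224)) = 1/(2*154 + 1/(17 + 224*(-5 + 5)²)) = 1/(308 + 1/(17 + 224*0²)) = 1/(308 + 1/(17 + 224*0)) = 1/(308 + 1/(17 + 0)) = 1/(308 + 1/17) = 1/(5237/17) = 17/5237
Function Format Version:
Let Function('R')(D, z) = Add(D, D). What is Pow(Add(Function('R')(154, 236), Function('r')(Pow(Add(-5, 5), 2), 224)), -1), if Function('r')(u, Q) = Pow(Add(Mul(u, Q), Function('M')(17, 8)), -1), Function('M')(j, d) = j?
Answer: Rational(17, 5237) ≈ 0.0032461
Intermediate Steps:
Function('R')(D, z) = Mul(2, D)
Function('r')(u, Q) = Pow(Add(17, Mul(Q, u)), -1) (Function('r')(u, Q) = Pow(Add(Mul(u, Q), 17), -1) = Pow(Add(Mul(Q, u), 17), -1) = Pow(Add(17, Mul(Q, u)), -1))
Pow(Add(Function('R')(154, 236), Function('r')(Pow(Add(-5, 5), 2), 224)), -1) = Pow(Add(Mul(2, 154), Pow(Add(17, Mul(224, Pow(Add(-5, 5), 2))), -1)), -1) = Pow(Add(308, Pow(Add(17, Mul(224, Pow(0, 2))), -1)), -1) = Pow(Add(308, Pow(Add(17, Mul(224, 0)), -1)), -1) = Pow(Add(308, Pow(Add(17, 0), -1)), -1) = Pow(Add(308, Pow(17, -1)), -1) = Pow(Add(308, Rational(1, 17)), -1) = Pow(Rational(5237, 17), -1) = Rational(17, 5237)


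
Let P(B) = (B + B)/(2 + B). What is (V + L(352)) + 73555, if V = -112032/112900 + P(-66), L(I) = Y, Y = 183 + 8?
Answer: 33304176897/451600 ≈ 73747.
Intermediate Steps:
Y = 191
L(I) = 191
P(B) = 2*B/(2 + B) (P(B) = (2*B)/(2 + B) = 2*B/(2 + B))
V = 483297/451600 (V = -112032/112900 + 2*(-66)/(2 - 66) = -112032*1/112900 + 2*(-66)/(-64) = -28008/28225 + 2*(-66)*(-1/64) = -28008/28225 + 33/16 = 483297/451600 ≈ 1.0702)
(V + L(352)) + 73555 = (483297/451600 + 191) + 73555 = 86738897/451600 + 73555 = 33304176897/451600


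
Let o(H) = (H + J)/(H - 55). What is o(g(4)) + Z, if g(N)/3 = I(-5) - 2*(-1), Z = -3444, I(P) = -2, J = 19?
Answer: -189439/55 ≈ -3444.3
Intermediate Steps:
g(N) = 0 (g(N) = 3*(-2 - 2*(-1)) = 3*(-2 + 2) = 3*0 = 0)
o(H) = (19 + H)/(-55 + H) (o(H) = (H + 19)/(H - 55) = (19 + H)/(-55 + H))
o(g(4)) + Z = (19 + 0)/(-55 + 0) - 3444 = 19/(-55) - 3444 = -1/55*19 - 3444 = -19/55 - 3444 = -189439/55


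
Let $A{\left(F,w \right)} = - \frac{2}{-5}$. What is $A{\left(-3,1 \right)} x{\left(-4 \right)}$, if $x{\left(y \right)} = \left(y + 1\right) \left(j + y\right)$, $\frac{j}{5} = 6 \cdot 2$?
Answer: $- \frac{336}{5} \approx -67.2$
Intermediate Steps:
$A{\left(F,w \right)} = \frac{2}{5}$ ($A{\left(F,w \right)} = \left(-2\right) \left(- \frac{1}{5}\right) = \frac{2}{5}$)
$j = 60$ ($j = 5 \cdot 6 \cdot 2 = 5 \cdot 12 = 60$)
$x{\left(y \right)} = \left(1 + y\right) \left(60 + y\right)$ ($x{\left(y \right)} = \left(y + 1\right) \left(60 + y\right) = \left(1 + y\right) \left(60 + y\right)$)
$A{\left(-3,1 \right)} x{\left(-4 \right)} = \frac{2 \left(60 + \left(-4\right)^{2} + 61 \left(-4\right)\right)}{5} = \frac{2 \left(60 + 16 - 244\right)}{5} = \frac{2}{5} \left(-168\right) = - \frac{336}{5}$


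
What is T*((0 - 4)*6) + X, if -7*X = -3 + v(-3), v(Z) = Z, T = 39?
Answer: -6546/7 ≈ -935.14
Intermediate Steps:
X = 6/7 (X = -(-3 - 3)/7 = -⅐*(-6) = 6/7 ≈ 0.85714)
T*((0 - 4)*6) + X = 39*((0 - 4)*6) + 6/7 = 39*(-4*6) + 6/7 = 39*(-24) + 6/7 = -936 + 6/7 = -6546/7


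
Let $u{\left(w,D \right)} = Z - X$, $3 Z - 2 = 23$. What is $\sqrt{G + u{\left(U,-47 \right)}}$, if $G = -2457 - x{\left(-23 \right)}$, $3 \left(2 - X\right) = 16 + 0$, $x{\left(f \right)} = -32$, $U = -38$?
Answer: $\frac{2 i \sqrt{5430}}{3} \approx 49.126 i$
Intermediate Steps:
$Z = \frac{25}{3}$ ($Z = \frac{2}{3} + \frac{1}{3} \cdot 23 = \frac{2}{3} + \frac{23}{3} = \frac{25}{3} \approx 8.3333$)
$X = - \frac{10}{3}$ ($X = 2 - \frac{16 + 0}{3} = 2 - \frac{16}{3} = - \frac{10}{3} \approx -3.3333$)
$u{\left(w,D \right)} = \frac{35}{3}$ ($u{\left(w,D \right)} = \frac{25}{3} - - \frac{10}{3} = \frac{25}{3} + \frac{10}{3} = \frac{35}{3}$)
$G = -2425$ ($G = -2457 - -32 = -2457 + 32 = -2425$)
$\sqrt{G + u{\left(U,-47 \right)}} = \sqrt{-2425 + \frac{35}{3}} = \sqrt{- \frac{7240}{3}} = \frac{2 i \sqrt{5430}}{3}$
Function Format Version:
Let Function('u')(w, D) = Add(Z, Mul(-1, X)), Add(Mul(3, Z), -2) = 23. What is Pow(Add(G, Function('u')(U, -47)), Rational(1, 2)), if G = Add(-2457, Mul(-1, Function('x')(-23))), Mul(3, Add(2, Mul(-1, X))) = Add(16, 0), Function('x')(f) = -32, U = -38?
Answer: Mul(Rational(2, 3), I, Pow(5430, Rational(1, 2))) ≈ Mul(49.126, I)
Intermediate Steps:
Z = Rational(25, 3) (Z = Add(Rational(2, 3), Mul(Rational(1, 3), 23)) = Add(Rational(2, 3), Rational(23, 3)) = Rational(25, 3) ≈ 8.3333)
X = Rational(-10, 3) (X = Add(2, Mul(Rational(-1, 3), Add(16, 0))) = Add(2, Mul(Rational(-1, 3), 16)) = Add(2, Rational(-16, 3)) = Rational(-10, 3) ≈ -3.3333)
Function('u')(w, D) = Rational(35, 3) (Function('u')(w, D) = Add(Rational(25, 3), Mul(-1, Rational(-10, 3))) = Add(Rational(25, 3), Rational(10, 3)) = Rational(35, 3))
G = -2425 (G = Add(-2457, Mul(-1, -32)) = Add(-2457, 32) = -2425)
Pow(Add(G, Function('u')(U, -47)), Rational(1, 2)) = Pow(Add(-2425, Rational(35, 3)), Rational(1, 2)) = Pow(Rational(-7240, 3), Rational(1, 2)) = Mul(Rational(2, 3), I, Pow(5430, Rational(1, 2)))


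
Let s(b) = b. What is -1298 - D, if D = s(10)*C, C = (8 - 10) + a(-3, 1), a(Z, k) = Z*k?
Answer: -1248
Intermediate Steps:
C = -5 (C = (8 - 10) - 3*1 = -2 - 3 = -5)
D = -50 (D = 10*(-5) = -50)
-1298 - D = -1298 - 1*(-50) = -1298 + 50 = -1248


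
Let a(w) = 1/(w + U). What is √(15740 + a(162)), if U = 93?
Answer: √1023493755/255 ≈ 125.46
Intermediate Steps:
a(w) = 1/(93 + w) (a(w) = 1/(w + 93) = 1/(93 + w))
√(15740 + a(162)) = √(15740 + 1/(93 + 162)) = √(15740 + 1/255) = √(4013701/255) = √1023493755/255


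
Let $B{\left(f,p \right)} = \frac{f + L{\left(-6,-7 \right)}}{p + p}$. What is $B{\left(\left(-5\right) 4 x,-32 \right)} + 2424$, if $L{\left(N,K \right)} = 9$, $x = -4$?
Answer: $\frac{155047}{64} \approx 2422.6$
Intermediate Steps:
$B{\left(f,p \right)} = \frac{9 + f}{2 p}$ ($B{\left(f,p \right)} = \frac{f + 9}{p + p} = \frac{9 + f}{2 p}$)
$B{\left(\left(-5\right) 4 x,-32 \right)} + 2424 = \frac{9 + \left(-5\right) 4 \left(-4\right)}{2 \left(-32\right)} + 2424 = \frac{1}{2} \left(- \frac{1}{32}\right) \left(9 - -80\right) + 2424 = \frac{1}{2} \left(- \frac{1}{32}\right) \left(9 + 80\right) + 2424 = \frac{1}{2} \left(- \frac{1}{32}\right) 89 + 2424 = - \frac{89}{64} + 2424 = \frac{155047}{64}$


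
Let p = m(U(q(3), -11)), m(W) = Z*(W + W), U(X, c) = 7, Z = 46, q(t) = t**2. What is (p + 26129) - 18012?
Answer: 8761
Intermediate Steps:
m(W) = 92*W (m(W) = 46*(W + W) = 46*(2*W) = 92*W)
p = 644 (p = 92*7 = 644)
(p + 26129) - 18012 = (644 + 26129) - 18012 = 26773 - 18012 = 8761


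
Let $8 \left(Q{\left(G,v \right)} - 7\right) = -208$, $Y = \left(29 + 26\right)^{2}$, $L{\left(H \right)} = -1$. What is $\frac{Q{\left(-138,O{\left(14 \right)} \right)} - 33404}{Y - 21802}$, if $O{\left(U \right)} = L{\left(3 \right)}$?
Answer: $\frac{11141}{6259} \approx 1.78$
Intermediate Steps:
$Y = 3025$ ($Y = 55^{2} = 3025$)
$O{\left(U \right)} = -1$
$Q{\left(G,v \right)} = -19$ ($Q{\left(G,v \right)} = 7 + \frac{1}{8} \left(-208\right) = 7 - 26 = -19$)
$\frac{Q{\left(-138,O{\left(14 \right)} \right)} - 33404}{Y - 21802} = \frac{-19 - 33404}{3025 - 21802} = - \frac{33423}{-18777} = \left(-33423\right) \left(- \frac{1}{18777}\right) = \frac{11141}{6259}$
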